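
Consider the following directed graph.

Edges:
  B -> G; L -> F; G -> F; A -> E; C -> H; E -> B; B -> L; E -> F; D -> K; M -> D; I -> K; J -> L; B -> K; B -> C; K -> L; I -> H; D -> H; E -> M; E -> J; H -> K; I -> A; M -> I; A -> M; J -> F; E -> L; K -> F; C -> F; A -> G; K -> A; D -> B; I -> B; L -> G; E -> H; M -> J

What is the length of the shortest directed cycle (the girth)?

3

For each vertex v, BFS finds the shortest path from v back to v.
The shortest such closed walk is A → M → I → A, length 3.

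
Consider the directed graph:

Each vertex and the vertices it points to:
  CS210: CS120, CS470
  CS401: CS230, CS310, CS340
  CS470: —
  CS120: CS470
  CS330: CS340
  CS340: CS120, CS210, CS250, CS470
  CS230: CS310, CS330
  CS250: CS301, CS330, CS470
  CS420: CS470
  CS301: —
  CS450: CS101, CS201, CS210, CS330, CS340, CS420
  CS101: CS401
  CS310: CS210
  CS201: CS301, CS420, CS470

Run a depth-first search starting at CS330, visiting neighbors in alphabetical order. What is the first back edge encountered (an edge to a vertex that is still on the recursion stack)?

CS250->CS330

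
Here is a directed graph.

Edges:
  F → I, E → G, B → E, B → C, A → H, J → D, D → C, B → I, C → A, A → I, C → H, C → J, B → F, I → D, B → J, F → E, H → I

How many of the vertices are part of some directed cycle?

6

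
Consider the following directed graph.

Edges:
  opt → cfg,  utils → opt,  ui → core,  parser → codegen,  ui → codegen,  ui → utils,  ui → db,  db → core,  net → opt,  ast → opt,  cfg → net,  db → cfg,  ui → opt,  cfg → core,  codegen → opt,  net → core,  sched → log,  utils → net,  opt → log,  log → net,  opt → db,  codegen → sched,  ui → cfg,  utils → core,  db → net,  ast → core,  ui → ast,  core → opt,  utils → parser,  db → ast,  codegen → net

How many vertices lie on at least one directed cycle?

7

A vertex is on a directed cycle iff it belongs to a strongly connected component of size ≥ 2 (or has a self-loop).
The vertices on cycles are {db, ast, cfg, log, net, opt, core} — 7 in total.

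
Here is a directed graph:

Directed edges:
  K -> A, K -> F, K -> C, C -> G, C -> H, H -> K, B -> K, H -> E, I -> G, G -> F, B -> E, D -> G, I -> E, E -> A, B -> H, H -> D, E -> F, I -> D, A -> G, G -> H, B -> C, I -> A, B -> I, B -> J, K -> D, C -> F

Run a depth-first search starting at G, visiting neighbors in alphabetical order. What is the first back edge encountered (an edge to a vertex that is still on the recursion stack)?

D→G

DFS from G (visiting neighbors in alphabetical order); mark gray on enter, black on exit:
G gray
  F gray
  F black
  H gray
    D gray
      D→G: G is gray → back edge
First back edge: D → G.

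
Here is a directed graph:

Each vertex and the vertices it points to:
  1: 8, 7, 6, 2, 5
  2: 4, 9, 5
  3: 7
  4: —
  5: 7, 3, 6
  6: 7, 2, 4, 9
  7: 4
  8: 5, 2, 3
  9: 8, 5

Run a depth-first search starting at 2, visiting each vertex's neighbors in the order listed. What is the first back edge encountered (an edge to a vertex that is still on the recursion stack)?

DFS from 2 (visiting each vertex's neighbors in the order listed); mark gray on enter, black on exit:
2 gray
  4 gray
  4 black
  9 gray
    8 gray
      5 gray
        7 gray
          7→4: 4 black — skip
        7 black
        3 gray
          3→7: 7 black — skip
        3 black
        6 gray
          6→7: 7 black — skip
          6→2: 2 is gray → back edge
First back edge: 6 → 2.

6->2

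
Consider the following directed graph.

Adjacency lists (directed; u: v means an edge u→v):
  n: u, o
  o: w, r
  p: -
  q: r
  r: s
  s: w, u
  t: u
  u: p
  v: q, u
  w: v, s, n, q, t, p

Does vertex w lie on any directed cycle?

w is on a cycle iff w can reach itself via ≥1 edge.
w → s → w — yes.

Yes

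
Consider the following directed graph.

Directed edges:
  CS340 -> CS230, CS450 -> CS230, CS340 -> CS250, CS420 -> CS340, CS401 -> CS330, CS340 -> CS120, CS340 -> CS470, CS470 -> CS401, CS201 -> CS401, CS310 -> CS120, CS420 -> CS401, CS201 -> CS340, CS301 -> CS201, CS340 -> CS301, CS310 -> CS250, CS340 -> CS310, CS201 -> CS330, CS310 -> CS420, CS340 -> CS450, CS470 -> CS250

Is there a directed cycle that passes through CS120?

No

CS120 lies on a cycle iff there is a path from CS120 back to itself.
Exploring from CS120, it never reaches itself; equivalently, its strongly connected component is a singleton.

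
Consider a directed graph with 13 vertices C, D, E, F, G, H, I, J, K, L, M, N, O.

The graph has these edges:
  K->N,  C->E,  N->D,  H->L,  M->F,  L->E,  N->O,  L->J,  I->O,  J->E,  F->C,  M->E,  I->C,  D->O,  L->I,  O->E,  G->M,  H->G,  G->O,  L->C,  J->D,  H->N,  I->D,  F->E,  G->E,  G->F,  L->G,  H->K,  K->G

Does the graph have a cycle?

DFS with white/gray/black marking, starting from J:
J gray
  E gray
  E black
  D gray
    O gray
      O→E: E black — skip
    O black
  D black
J black
C gray
  C→E: E black — skip
C black
F gray
  F→E: E black — skip
  F→C: C black — skip
F black
G gray
  G→O: O black — skip
  G→E: E black — skip
  M gray
    M→F: F black — skip
    M→E: E black — skip
  M black
  G→F: F black — skip
G black
H gray
  L gray
    I gray
      I→D: D black — skip
      I→O: O black — skip
      I→C: C black — skip
    I black
    L→C: C black — skip
    L→E: E black — skip
    L→J: J black — skip
    L→G: G black — skip
  L black
  N gray
    N→O: O black — skip
    N→D: D black — skip
  N black
  H→G: G black — skip
  K gray
    K→N: N black — skip
    K→G: G black — skip
  K black
H black
Every edge goes to a white or black vertex — no back edge, so the graph is acyclic.

No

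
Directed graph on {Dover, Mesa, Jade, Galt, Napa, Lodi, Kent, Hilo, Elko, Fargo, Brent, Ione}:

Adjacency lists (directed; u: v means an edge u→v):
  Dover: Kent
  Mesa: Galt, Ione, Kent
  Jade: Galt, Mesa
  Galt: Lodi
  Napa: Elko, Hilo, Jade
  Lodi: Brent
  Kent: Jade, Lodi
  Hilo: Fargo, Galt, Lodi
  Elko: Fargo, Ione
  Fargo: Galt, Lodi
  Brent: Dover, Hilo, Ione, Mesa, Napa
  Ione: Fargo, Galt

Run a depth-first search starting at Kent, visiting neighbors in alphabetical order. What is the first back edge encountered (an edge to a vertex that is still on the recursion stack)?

DFS from Kent (visiting neighbors in alphabetical order); mark gray on enter, black on exit:
Kent gray
  Jade gray
    Galt gray
      Lodi gray
        Brent gray
          Dover gray
            Dover→Kent: Kent is gray → back edge
First back edge: Dover → Kent.

Dover→Kent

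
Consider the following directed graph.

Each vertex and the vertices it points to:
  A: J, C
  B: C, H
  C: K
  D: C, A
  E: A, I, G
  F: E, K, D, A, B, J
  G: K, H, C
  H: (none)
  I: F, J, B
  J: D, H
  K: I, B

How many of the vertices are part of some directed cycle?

10

A vertex is on a directed cycle iff it belongs to a strongly connected component of size ≥ 2 (or has a self-loop).
The vertices on cycles are {A, B, C, D, E, F, G, I, J, K} — 10 in total.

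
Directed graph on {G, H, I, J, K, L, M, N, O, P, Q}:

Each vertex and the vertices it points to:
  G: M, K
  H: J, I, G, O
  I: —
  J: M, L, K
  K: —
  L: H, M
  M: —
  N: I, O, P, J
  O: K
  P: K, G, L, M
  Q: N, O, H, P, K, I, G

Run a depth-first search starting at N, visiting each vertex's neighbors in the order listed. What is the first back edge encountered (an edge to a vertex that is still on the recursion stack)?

DFS from N (visiting each vertex's neighbors in the order listed); mark gray on enter, black on exit:
N gray
  I gray
  I black
  O gray
    K gray
    K black
  O black
  P gray
    P→K: K black — skip
    G gray
      M gray
      M black
      G→K: K black — skip
    G black
    L gray
      H gray
        J gray
          J→M: M black — skip
          J→L: L is gray → back edge
First back edge: J → L.

J→L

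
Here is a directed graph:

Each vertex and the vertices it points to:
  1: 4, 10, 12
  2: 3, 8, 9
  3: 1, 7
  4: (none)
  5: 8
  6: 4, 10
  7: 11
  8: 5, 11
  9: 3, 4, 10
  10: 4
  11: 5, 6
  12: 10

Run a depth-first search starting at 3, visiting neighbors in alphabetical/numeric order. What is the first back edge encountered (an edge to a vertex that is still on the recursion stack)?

DFS from 3 (visiting neighbors in alphabetical/numeric order); mark gray on enter, black on exit:
3 gray
  1 gray
    4 gray
    4 black
    10 gray
      10→4: 4 black — skip
    10 black
    12 gray
      12→10: 10 black — skip
    12 black
  1 black
  7 gray
    11 gray
      5 gray
        8 gray
          8→5: 5 is gray → back edge
First back edge: 8 → 5.

8→5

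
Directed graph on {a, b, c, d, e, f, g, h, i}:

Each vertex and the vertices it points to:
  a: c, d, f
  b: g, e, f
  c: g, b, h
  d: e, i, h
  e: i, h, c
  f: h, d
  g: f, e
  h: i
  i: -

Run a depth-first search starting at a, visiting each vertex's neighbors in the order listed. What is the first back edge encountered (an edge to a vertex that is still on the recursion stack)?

DFS from a (visiting each vertex's neighbors in the order listed); mark gray on enter, black on exit:
a gray
  c gray
    g gray
      f gray
        h gray
          i gray
          i black
        h black
        d gray
          e gray
            e→i: i black — skip
            e→h: h black — skip
            e→c: c is gray → back edge
First back edge: e → c.

e->c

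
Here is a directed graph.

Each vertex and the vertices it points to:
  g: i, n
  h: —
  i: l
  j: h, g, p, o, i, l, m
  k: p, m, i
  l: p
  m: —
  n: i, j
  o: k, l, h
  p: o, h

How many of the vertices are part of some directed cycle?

8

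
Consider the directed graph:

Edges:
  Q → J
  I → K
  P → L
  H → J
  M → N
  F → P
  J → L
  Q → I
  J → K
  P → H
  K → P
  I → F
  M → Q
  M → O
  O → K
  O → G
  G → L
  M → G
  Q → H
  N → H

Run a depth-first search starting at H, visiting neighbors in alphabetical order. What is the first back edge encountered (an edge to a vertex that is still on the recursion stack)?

DFS from H (visiting neighbors in alphabetical order); mark gray on enter, black on exit:
H gray
  J gray
    K gray
      P gray
        P→H: H is gray → back edge
First back edge: P → H.

P→H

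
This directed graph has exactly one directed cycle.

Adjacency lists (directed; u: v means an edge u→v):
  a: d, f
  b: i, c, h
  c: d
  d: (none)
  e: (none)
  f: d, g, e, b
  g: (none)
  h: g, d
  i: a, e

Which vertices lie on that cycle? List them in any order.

a, b, f, i

DFS with gray/black marking from b:
b gray
  i gray
    a gray
      d gray
      d black
      f gray
        f→d: d black — skip
        g gray
        g black
        e gray
        e black
        f→b: b is gray → back edge
Back edge closes the cycle b → i → a → f → b; its vertices are {a, b, f, i}.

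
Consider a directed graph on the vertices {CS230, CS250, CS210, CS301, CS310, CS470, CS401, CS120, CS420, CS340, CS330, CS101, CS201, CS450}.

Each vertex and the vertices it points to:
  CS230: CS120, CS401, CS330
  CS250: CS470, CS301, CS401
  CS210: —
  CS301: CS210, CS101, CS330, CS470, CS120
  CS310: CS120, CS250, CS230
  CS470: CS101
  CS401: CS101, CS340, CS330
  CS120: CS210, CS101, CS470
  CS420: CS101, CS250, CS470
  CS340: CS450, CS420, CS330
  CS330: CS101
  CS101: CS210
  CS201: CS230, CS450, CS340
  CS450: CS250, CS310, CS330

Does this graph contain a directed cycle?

DFS with white/gray/black marking, starting from CS401:
CS401 gray
  CS101 gray
    CS210 gray
    CS210 black
  CS101 black
  CS340 gray
    CS450 gray
      CS250 gray
        CS470 gray
          CS470→CS101: CS101 black — skip
        CS470 black
        CS301 gray
          CS301→CS210: CS210 black — skip
          CS301→CS101: CS101 black — skip
          CS330 gray
            CS330→CS101: CS101 black — skip
          CS330 black
          CS301→CS470: CS470 black — skip
          CS120 gray
            CS120→CS210: CS210 black — skip
            CS120→CS101: CS101 black — skip
            CS120→CS470: CS470 black — skip
          CS120 black
        CS301 black
        CS250→CS401: CS401 is gray → back edge
Back edge found, so a cycle exists: CS401 → CS340 → CS450 → CS250 → CS401.

Yes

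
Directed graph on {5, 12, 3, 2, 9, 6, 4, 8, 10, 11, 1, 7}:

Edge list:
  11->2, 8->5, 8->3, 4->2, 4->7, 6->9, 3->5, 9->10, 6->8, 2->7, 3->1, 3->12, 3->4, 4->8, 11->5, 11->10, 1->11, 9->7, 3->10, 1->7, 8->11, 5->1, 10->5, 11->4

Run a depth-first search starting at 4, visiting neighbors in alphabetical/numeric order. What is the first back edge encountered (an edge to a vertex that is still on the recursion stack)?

11→4

DFS from 4 (visiting neighbors in alphabetical/numeric order); mark gray on enter, black on exit:
4 gray
  2 gray
    7 gray
    7 black
  2 black
  4→7: 7 black — skip
  8 gray
    3 gray
      1 gray
        1→7: 7 black — skip
        11 gray
          11→2: 2 black — skip
          11→4: 4 is gray → back edge
First back edge: 11 → 4.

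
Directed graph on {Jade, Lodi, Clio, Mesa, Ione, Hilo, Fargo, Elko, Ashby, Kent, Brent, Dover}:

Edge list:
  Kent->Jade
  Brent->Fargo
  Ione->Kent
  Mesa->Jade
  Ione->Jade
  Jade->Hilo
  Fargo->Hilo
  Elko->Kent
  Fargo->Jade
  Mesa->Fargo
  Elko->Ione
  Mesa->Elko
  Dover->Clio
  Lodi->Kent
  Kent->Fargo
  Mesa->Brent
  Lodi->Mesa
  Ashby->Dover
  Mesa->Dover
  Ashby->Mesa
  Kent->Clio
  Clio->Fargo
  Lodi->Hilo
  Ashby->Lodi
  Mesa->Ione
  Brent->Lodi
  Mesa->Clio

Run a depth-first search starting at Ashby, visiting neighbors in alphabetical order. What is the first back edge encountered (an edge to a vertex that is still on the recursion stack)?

Brent→Lodi

DFS from Ashby (visiting neighbors in alphabetical order); mark gray on enter, black on exit:
Ashby gray
  Dover gray
    Clio gray
      Fargo gray
        Hilo gray
        Hilo black
        Jade gray
          Jade→Hilo: Hilo black — skip
        Jade black
      Fargo black
    Clio black
  Dover black
  Lodi gray
    Lodi→Hilo: Hilo black — skip
    Kent gray
      Kent→Clio: Clio black — skip
      Kent→Fargo: Fargo black — skip
      Kent→Jade: Jade black — skip
    Kent black
    Mesa gray
      Brent gray
        Brent→Fargo: Fargo black — skip
        Brent→Lodi: Lodi is gray → back edge
First back edge: Brent → Lodi.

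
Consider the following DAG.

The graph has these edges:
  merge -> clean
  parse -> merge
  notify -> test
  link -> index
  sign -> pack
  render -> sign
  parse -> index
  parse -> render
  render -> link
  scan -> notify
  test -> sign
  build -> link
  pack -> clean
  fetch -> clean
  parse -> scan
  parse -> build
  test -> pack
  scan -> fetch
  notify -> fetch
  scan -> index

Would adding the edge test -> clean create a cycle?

No

Adding test→clean creates a cycle iff clean can already reach test.
Explore from clean: no path reaches test. The graph stays acyclic.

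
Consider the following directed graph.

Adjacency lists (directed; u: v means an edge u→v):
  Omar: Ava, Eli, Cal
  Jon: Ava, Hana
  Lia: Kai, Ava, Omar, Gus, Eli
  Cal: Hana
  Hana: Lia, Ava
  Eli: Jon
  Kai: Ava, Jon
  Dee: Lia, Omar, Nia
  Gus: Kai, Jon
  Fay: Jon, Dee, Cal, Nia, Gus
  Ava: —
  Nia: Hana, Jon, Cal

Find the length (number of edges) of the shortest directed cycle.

For each vertex v, BFS finds the shortest path from v back to v.
The shortest such closed walk is Lia → Omar → Cal → Hana → Lia, length 4.

4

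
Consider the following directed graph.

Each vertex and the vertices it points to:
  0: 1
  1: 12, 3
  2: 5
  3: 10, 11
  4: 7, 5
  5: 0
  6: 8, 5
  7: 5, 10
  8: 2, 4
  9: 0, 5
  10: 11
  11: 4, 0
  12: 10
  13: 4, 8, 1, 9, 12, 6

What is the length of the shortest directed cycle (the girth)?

For each vertex v, BFS finds the shortest path from v back to v.
The shortest such closed walk is 1 → 3 → 11 → 0 → 1, length 4.

4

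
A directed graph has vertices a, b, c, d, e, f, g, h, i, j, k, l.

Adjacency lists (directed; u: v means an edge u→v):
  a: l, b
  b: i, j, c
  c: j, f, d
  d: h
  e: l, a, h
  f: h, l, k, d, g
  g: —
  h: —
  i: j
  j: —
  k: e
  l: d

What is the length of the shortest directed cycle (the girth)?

6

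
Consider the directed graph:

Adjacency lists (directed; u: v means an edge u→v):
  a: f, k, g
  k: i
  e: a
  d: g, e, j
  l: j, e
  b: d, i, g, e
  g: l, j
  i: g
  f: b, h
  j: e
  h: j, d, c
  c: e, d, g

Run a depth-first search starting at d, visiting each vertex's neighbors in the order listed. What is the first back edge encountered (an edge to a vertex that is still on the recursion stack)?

b→d

DFS from d (visiting each vertex's neighbors in the order listed); mark gray on enter, black on exit:
d gray
  g gray
    l gray
      j gray
        e gray
          a gray
            f gray
              b gray
                b→d: d is gray → back edge
First back edge: b → d.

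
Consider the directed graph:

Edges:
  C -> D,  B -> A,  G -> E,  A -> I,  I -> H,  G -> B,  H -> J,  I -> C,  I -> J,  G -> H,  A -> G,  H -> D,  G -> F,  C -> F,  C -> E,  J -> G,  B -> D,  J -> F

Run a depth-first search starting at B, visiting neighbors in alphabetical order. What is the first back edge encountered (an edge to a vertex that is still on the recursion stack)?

DFS from B (visiting neighbors in alphabetical order); mark gray on enter, black on exit:
B gray
  A gray
    G gray
      G→B: B is gray → back edge
First back edge: G → B.

G→B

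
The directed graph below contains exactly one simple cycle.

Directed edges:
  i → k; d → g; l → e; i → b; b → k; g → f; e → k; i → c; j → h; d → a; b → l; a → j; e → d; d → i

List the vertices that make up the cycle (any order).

b, d, e, i, l

DFS with gray/black marking from d:
d gray
  g gray
    f gray
    f black
  g black
  i gray
    c gray
    c black
    b gray
      l gray
        e gray
          k gray
          k black
          e→d: d is gray → back edge
Back edge closes the cycle d → i → b → l → e → d; its vertices are {b, d, e, i, l}.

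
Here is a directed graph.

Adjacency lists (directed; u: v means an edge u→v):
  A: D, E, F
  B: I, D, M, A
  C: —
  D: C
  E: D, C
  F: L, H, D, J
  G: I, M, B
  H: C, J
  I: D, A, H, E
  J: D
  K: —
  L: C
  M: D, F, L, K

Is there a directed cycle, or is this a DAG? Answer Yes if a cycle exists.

No

DFS with white/gray/black marking, starting from D:
D gray
  C gray
  C black
D black
A gray
  A→D: D black — skip
  E gray
    E→D: D black — skip
    E→C: C black — skip
  E black
  F gray
    L gray
      L→C: C black — skip
    L black
    H gray
      H→C: C black — skip
      J gray
        J→D: D black — skip
      J black
    H black
    F→D: D black — skip
    F→J: J black — skip
  F black
A black
B gray
  I gray
    I→D: D black — skip
    I→A: A black — skip
    I→H: H black — skip
    I→E: E black — skip
  I black
  B→D: D black — skip
  M gray
    M→D: D black — skip
    M→F: F black — skip
    M→L: L black — skip
    K gray
    K black
  M black
  B→A: A black — skip
B black
G gray
  G→I: I black — skip
  G→M: M black — skip
  G→B: B black — skip
G black
Every edge goes to a white or black vertex — no back edge, so the graph is acyclic.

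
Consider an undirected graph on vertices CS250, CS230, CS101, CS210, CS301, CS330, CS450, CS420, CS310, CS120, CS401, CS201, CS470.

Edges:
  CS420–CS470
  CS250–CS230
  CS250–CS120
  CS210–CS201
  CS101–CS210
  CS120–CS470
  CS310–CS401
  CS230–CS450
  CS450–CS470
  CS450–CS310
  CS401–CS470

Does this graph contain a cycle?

Yes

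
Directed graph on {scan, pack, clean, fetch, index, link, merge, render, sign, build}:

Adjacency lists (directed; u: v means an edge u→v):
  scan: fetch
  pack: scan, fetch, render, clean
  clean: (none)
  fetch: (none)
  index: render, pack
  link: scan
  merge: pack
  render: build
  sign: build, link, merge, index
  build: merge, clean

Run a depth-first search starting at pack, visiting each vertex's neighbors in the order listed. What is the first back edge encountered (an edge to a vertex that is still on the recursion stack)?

DFS from pack (visiting each vertex's neighbors in the order listed); mark gray on enter, black on exit:
pack gray
  scan gray
    fetch gray
    fetch black
  scan black
  pack→fetch: fetch black — skip
  render gray
    build gray
      merge gray
        merge→pack: pack is gray → back edge
First back edge: merge → pack.

merge→pack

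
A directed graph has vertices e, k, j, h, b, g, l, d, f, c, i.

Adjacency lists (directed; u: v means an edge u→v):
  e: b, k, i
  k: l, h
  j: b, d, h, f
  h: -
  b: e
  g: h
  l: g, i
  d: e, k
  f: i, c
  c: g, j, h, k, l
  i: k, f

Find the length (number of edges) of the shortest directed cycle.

For each vertex v, BFS finds the shortest path from v back to v.
The shortest such closed walk is f → i → f, length 2.

2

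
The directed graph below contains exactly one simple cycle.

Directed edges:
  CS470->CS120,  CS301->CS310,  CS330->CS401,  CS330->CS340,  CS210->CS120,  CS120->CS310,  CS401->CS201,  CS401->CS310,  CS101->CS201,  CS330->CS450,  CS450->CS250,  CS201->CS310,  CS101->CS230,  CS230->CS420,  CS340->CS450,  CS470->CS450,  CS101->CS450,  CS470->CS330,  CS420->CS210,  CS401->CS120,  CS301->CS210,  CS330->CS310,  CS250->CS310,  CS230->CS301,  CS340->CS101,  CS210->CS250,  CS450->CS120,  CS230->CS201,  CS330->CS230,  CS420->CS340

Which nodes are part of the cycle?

CS101, CS230, CS340, CS420

DFS with gray/black marking from CS340:
CS340 gray
  CS450 gray
    CS250 gray
      CS310 gray
      CS310 black
    CS250 black
    CS120 gray
      CS120→CS310: CS310 black — skip
    CS120 black
  CS450 black
  CS101 gray
    CS230 gray
      CS301 gray
        CS301→CS310: CS310 black — skip
        CS210 gray
          CS210→CS120: CS120 black — skip
          CS210→CS250: CS250 black — skip
        CS210 black
      CS301 black
      CS201 gray
        CS201→CS310: CS310 black — skip
      CS201 black
      CS420 gray
        CS420→CS210: CS210 black — skip
        CS420→CS340: CS340 is gray → back edge
Back edge closes the cycle CS340 → CS101 → CS230 → CS420 → CS340; its vertices are {CS101, CS230, CS340, CS420}.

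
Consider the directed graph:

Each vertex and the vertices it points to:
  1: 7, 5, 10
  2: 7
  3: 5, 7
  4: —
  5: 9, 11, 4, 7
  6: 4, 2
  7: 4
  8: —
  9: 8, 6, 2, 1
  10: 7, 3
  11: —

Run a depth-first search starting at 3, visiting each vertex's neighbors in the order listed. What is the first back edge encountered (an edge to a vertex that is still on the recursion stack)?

DFS from 3 (visiting each vertex's neighbors in the order listed); mark gray on enter, black on exit:
3 gray
  5 gray
    9 gray
      8 gray
      8 black
      6 gray
        4 gray
        4 black
        2 gray
          7 gray
            7→4: 4 black — skip
          7 black
        2 black
      6 black
      9→2: 2 black — skip
      1 gray
        1→7: 7 black — skip
        1→5: 5 is gray → back edge
First back edge: 1 → 5.

1->5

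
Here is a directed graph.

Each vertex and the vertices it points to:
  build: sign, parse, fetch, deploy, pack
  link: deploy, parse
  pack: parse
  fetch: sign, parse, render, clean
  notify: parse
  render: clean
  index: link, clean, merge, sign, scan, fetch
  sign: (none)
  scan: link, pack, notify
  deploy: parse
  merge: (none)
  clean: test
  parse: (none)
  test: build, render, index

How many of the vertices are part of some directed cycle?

6

A vertex is on a directed cycle iff it belongs to a strongly connected component of size ≥ 2 (or has a self-loop).
The vertices on cycles are {test, build, clean, fetch, index, render} — 6 in total.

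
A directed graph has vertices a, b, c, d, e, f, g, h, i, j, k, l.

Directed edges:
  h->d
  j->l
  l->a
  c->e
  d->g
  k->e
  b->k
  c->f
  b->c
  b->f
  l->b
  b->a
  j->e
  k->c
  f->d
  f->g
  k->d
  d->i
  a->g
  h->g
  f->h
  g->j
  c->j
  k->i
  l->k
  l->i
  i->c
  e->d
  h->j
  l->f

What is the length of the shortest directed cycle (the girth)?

4

For each vertex v, BFS finds the shortest path from v back to v.
The shortest such closed walk is l → a → g → j → l, length 4.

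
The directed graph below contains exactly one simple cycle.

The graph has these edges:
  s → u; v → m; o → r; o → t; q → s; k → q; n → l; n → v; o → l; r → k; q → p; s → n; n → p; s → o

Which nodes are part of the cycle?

k, o, q, r, s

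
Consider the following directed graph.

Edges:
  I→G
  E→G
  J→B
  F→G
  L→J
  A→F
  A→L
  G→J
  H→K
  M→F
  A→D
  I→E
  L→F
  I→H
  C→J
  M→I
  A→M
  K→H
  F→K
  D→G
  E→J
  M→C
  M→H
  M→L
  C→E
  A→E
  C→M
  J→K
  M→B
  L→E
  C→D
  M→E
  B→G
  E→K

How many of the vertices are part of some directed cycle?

7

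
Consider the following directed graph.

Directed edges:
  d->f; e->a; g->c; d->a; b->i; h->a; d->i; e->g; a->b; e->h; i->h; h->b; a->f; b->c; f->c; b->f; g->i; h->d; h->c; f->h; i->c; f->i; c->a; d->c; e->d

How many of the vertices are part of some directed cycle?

A vertex is on a directed cycle iff it belongs to a strongly connected component of size ≥ 2 (or has a self-loop).
The vertices on cycles are {a, b, c, d, f, h, i} — 7 in total.

7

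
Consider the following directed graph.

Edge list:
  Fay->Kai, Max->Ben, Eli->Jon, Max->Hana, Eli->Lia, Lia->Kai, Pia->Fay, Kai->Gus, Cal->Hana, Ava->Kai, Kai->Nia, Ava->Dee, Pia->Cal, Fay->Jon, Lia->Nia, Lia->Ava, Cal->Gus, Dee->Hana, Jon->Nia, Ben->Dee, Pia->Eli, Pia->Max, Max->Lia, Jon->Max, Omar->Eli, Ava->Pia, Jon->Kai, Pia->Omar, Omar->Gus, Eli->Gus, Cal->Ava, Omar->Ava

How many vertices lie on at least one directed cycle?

A vertex is on a directed cycle iff it belongs to a strongly connected component of size ≥ 2 (or has a self-loop).
The vertices on cycles are {Ava, Cal, Eli, Fay, Jon, Lia, Max, Pia, Omar} — 9 in total.

9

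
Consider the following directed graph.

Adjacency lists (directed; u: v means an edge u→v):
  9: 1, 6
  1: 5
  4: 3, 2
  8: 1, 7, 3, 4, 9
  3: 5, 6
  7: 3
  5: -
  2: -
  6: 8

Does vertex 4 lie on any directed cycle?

Yes

4 is on a cycle iff 4 can reach itself via ≥1 edge.
4 → 3 → 6 → 8 → 4 — yes.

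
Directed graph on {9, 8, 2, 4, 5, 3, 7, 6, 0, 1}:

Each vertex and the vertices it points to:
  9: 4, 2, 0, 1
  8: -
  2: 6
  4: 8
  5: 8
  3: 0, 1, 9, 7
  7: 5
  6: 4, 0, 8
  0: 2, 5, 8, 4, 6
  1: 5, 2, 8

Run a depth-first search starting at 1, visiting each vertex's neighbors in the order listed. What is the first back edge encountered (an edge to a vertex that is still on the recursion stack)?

0→2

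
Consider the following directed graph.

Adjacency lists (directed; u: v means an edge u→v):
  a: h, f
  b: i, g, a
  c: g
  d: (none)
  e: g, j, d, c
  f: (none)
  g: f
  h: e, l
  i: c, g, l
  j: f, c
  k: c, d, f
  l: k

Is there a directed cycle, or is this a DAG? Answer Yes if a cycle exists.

DFS with white/gray/black marking, starting from h:
h gray
  e gray
    g gray
      f gray
      f black
    g black
    j gray
      j→f: f black — skip
      c gray
        c→g: g black — skip
      c black
    j black
    d gray
    d black
    e→c: c black — skip
  e black
  l gray
    k gray
      k→c: c black — skip
      k→d: d black — skip
      k→f: f black — skip
    k black
  l black
h black
a gray
  a→h: h black — skip
  a→f: f black — skip
a black
b gray
  i gray
    i→c: c black — skip
    i→g: g black — skip
    i→l: l black — skip
  i black
  b→g: g black — skip
  b→a: a black — skip
b black
Every edge goes to a white or black vertex — no back edge, so the graph is acyclic.

No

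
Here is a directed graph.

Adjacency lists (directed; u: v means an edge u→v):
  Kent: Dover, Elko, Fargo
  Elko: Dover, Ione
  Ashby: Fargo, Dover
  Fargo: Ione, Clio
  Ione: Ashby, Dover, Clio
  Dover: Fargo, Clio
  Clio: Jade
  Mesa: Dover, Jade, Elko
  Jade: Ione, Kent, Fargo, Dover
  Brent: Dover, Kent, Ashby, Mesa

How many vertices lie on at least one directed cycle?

A vertex is on a directed cycle iff it belongs to a strongly connected component of size ≥ 2 (or has a self-loop).
The vertices on cycles are {Clio, Elko, Ione, Jade, Kent, Ashby, Dover, Fargo} — 8 in total.

8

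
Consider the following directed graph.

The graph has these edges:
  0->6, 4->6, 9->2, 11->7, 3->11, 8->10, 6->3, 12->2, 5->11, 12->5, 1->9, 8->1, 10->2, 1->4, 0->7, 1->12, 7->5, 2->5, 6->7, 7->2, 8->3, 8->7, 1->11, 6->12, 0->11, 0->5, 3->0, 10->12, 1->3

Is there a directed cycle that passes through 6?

Yes

6 is on a cycle iff 6 can reach itself via ≥1 edge.
6 → 3 → 0 → 6 — yes.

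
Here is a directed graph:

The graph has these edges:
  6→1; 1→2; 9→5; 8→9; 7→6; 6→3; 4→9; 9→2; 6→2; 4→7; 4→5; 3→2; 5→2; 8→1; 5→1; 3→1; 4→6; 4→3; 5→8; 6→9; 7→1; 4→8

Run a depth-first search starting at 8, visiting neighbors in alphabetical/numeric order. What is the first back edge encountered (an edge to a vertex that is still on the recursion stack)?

5->8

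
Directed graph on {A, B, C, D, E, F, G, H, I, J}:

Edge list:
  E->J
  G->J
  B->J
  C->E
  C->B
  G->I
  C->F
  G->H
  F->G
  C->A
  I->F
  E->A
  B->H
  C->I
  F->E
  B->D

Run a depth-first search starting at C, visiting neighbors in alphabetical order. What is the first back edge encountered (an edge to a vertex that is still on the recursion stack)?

DFS from C (visiting neighbors in alphabetical order); mark gray on enter, black on exit:
C gray
  A gray
  A black
  B gray
    D gray
    D black
    H gray
    H black
    J gray
    J black
  B black
  E gray
    E→A: A black — skip
    E→J: J black — skip
  E black
  F gray
    F→E: E black — skip
    G gray
      G→H: H black — skip
      I gray
        I→F: F is gray → back edge
First back edge: I → F.

I→F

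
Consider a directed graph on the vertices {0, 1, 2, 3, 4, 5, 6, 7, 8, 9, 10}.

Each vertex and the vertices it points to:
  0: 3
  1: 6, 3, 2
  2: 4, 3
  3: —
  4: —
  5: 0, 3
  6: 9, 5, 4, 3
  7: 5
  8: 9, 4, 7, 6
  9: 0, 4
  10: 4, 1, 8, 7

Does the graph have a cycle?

No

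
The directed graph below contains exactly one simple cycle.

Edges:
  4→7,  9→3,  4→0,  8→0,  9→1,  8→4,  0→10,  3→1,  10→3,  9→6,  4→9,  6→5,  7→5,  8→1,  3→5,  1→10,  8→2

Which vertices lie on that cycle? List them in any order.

DFS with gray/black marking from 1:
1 gray
  10 gray
    3 gray
      3→1: 1 is gray → back edge
Back edge closes the cycle 1 → 10 → 3 → 1; its vertices are {1, 3, 10}.

1, 3, 10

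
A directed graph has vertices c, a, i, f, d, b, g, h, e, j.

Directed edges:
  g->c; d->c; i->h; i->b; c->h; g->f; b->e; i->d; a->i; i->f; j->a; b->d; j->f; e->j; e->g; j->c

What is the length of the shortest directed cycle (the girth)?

For each vertex v, BFS finds the shortest path from v back to v.
The shortest such closed walk is b → e → j → a → i → b, length 5.

5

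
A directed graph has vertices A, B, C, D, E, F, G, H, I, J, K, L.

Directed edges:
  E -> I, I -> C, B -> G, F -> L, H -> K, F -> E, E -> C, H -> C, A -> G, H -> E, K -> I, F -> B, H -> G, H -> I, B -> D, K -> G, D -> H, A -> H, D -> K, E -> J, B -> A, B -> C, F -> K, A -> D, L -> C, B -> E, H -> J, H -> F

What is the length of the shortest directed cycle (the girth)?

For each vertex v, BFS finds the shortest path from v back to v.
The shortest such closed walk is F → B → D → H → F, length 4.

4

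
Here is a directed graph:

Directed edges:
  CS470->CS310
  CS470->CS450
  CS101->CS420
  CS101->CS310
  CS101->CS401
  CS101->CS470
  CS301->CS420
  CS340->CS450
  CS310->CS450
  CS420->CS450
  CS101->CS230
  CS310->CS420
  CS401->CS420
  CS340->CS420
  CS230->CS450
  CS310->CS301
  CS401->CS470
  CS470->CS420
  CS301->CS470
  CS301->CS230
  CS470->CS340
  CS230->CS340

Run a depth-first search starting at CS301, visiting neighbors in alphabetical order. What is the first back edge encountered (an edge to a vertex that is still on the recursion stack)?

CS310->CS301

DFS from CS301 (visiting neighbors in alphabetical order); mark gray on enter, black on exit:
CS301 gray
  CS230 gray
    CS340 gray
      CS420 gray
        CS450 gray
        CS450 black
      CS420 black
      CS340→CS450: CS450 black — skip
    CS340 black
    CS230→CS450: CS450 black — skip
  CS230 black
  CS301→CS420: CS420 black — skip
  CS470 gray
    CS310 gray
      CS310→CS301: CS301 is gray → back edge
First back edge: CS310 → CS301.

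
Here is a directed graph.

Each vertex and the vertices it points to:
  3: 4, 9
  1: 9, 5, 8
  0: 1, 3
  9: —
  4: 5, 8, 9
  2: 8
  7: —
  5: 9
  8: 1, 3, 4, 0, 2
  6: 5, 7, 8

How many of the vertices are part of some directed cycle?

A vertex is on a directed cycle iff it belongs to a strongly connected component of size ≥ 2 (or has a self-loop).
The vertices on cycles are {0, 1, 2, 3, 4, 8} — 6 in total.

6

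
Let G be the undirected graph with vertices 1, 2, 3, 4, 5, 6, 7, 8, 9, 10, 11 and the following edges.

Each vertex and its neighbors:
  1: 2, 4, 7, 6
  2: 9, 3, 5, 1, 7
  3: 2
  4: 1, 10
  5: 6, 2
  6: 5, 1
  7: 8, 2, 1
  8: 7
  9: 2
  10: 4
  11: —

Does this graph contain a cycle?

DFS, tracking each vertex's parent; an edge to a visited non-parent vertex closes a cycle.
Start from 9:
visit 9 (parent –)
  visit 2 (parent 9)
    2–9: parent, skip
    visit 3 (parent 2)
      3–2: parent, skip
    visit 5 (parent 2)
      visit 6 (parent 5)
        6–5: parent, skip
        visit 1 (parent 6)
          1–2: 2 visited and ≠ parent → cycle
Cycle: 2 – 5 – 6 – 1 – 2.

Yes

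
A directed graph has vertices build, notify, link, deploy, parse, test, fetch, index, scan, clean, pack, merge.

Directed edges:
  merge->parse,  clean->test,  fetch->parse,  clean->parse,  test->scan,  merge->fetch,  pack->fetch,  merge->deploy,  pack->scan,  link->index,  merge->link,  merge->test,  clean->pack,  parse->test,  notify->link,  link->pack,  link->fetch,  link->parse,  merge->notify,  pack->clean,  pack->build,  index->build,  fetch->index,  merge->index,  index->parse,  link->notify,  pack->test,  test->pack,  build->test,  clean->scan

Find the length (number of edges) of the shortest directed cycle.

2

For each vertex v, BFS finds the shortest path from v back to v.
The shortest such closed walk is link → notify → link, length 2.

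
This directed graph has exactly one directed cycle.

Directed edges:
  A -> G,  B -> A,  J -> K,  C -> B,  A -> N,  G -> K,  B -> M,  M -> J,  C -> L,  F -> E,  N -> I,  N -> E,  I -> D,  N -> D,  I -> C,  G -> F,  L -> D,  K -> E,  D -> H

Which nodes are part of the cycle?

DFS with gray/black marking from C:
C gray
  L gray
    D gray
      H gray
      H black
    D black
  L black
  B gray
    A gray
      G gray
        K gray
          E gray
          E black
        K black
        F gray
          F→E: E black — skip
        F black
      G black
      N gray
        N→E: E black — skip
        N→D: D black — skip
        I gray
          I→D: D black — skip
          I→C: C is gray → back edge
Back edge closes the cycle C → B → A → N → I → C; its vertices are {A, B, C, I, N}.

A, B, C, I, N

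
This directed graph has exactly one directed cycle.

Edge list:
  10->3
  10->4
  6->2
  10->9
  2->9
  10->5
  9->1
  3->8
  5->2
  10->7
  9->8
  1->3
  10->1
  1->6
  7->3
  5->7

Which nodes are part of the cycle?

DFS with gray/black marking from 9:
9 gray
  8 gray
  8 black
  1 gray
    3 gray
      3→8: 8 black — skip
    3 black
    6 gray
      2 gray
        2→9: 9 is gray → back edge
Back edge closes the cycle 9 → 1 → 6 → 2 → 9; its vertices are {1, 2, 6, 9}.

1, 2, 6, 9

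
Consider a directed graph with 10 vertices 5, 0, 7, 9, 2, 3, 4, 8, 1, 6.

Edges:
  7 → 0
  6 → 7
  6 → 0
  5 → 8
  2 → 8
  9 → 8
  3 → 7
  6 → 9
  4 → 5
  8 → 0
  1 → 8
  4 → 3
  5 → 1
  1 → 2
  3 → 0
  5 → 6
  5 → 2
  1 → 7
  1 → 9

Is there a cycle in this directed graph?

DFS with white/gray/black marking, starting from 2:
2 gray
  8 gray
    0 gray
    0 black
  8 black
2 black
5 gray
  5→8: 8 black — skip
  5→2: 2 black — skip
  6 gray
    6→0: 0 black — skip
    9 gray
      9→8: 8 black — skip
    9 black
    7 gray
      7→0: 0 black — skip
    7 black
  6 black
  1 gray
    1→9: 9 black — skip
    1→8: 8 black — skip
    1→7: 7 black — skip
    1→2: 2 black — skip
  1 black
5 black
3 gray
  3→0: 0 black — skip
  3→7: 7 black — skip
3 black
4 gray
  4→3: 3 black — skip
  4→5: 5 black — skip
4 black
Every edge goes to a white or black vertex — no back edge, so the graph is acyclic.

No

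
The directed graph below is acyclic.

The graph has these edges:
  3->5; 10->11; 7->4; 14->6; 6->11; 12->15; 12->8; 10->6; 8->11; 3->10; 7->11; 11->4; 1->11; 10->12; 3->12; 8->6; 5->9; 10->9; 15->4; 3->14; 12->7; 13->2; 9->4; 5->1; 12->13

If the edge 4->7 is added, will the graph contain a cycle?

Adding 4→7 creates a cycle iff 7 can already reach 4.
Path from 7: 7 → 4.
So 7 → … → 4 → 7 is a cycle.

Yes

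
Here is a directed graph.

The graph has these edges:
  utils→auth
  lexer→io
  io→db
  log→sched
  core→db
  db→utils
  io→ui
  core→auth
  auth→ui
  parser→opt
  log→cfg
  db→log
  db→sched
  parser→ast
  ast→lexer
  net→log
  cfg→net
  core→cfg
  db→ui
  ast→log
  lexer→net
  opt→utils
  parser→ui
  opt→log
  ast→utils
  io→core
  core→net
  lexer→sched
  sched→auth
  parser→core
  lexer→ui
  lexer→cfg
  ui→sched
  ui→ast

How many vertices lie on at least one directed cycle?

12

A vertex is on a directed cycle iff it belongs to a strongly connected component of size ≥ 2 (or has a self-loop).
The vertices on cycles are {db, io, ui, ast, cfg, log, net, auth, core, lexer, sched, utils} — 12 in total.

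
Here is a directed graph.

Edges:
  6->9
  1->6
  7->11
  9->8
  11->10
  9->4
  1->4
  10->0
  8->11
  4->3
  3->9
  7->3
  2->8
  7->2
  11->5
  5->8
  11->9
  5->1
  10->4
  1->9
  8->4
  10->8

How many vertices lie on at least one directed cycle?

9

A vertex is on a directed cycle iff it belongs to a strongly connected component of size ≥ 2 (or has a self-loop).
The vertices on cycles are {1, 3, 4, 5, 6, 8, 9, 10, 11} — 9 in total.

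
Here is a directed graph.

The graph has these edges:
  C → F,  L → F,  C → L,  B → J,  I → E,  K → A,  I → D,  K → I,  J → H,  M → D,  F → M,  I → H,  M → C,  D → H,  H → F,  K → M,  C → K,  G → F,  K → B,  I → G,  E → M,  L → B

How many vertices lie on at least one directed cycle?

12

A vertex is on a directed cycle iff it belongs to a strongly connected component of size ≥ 2 (or has a self-loop).
The vertices on cycles are {B, C, D, E, F, G, H, I, J, K, L, M} — 12 in total.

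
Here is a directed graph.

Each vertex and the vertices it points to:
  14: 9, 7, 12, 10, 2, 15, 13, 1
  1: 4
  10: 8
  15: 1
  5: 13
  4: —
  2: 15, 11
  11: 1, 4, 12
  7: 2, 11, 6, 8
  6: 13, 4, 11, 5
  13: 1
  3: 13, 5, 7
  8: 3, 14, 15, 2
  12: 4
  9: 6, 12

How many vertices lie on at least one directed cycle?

A vertex is on a directed cycle iff it belongs to a strongly connected component of size ≥ 2 (or has a self-loop).
The vertices on cycles are {3, 7, 8, 10, 14} — 5 in total.

5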